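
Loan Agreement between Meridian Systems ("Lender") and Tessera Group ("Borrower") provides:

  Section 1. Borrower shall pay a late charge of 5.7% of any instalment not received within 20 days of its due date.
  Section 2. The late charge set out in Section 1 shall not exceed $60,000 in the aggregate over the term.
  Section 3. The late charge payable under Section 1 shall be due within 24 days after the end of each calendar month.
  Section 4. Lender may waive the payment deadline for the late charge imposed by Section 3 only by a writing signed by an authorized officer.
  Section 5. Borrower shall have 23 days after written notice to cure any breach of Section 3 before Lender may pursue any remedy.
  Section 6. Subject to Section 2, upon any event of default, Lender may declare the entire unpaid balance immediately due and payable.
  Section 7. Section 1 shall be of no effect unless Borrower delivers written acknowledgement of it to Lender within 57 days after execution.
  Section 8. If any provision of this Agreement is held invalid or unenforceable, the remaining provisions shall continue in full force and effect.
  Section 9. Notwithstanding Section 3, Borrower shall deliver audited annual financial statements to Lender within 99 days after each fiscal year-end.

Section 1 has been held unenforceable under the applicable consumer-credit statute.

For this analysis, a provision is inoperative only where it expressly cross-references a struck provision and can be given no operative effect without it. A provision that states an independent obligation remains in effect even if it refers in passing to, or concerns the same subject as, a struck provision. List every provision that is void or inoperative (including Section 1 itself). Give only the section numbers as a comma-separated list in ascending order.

1, 2, 3, 4, 5, 7

Section 1 is struck. Section 2 operates only by reference to Section 1, so it falls with Section 1. Section 3 does nothing except set the payment deadline for the late charge by reference to Section 1; with Section 1 gone it has no independent effect and is inoperative. Section 7 merely fixes the acknowledgement condition for Section 1; with Section 1 gone it has nothing to operate on and falls away. The only function of Section 4 is the waiver condition for Section 3, so it cannot stand once Section 3 is removed. Section 5 has no operative effect of its own apart from Section 3 and is therefore inoperative. Although Section 9 refers to Section 3, its operative terms do not depend on Section 3, so it remains in effect. Section 6 mentions Section 2 but its own obligation stands independently of Section 2, so Section 6 is not affected. Section 8 is a severability clause and preserves every provision that can still be given independent effect. The provisions still in force are Section 6, Section 8, and Section 9.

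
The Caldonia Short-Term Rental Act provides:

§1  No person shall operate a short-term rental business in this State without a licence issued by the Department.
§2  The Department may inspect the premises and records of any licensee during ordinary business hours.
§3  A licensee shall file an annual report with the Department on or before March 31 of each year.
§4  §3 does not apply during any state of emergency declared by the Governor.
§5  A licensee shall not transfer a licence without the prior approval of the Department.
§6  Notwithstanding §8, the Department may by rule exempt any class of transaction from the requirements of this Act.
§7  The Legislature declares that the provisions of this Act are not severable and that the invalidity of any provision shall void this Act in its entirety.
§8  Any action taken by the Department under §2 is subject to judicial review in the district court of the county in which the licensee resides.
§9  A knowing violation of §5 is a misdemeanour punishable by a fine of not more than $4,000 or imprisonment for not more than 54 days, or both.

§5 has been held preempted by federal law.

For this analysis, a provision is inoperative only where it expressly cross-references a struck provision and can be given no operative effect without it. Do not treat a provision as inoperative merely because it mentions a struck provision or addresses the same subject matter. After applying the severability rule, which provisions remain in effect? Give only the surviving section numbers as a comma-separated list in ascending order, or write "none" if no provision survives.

none

§5 is struck. §9 operates only by reference to §5, so it falls with §5. §7 provides that the Act is not severable, so the invalidity of any one provision voids the entire Act. No provision of the Act survives.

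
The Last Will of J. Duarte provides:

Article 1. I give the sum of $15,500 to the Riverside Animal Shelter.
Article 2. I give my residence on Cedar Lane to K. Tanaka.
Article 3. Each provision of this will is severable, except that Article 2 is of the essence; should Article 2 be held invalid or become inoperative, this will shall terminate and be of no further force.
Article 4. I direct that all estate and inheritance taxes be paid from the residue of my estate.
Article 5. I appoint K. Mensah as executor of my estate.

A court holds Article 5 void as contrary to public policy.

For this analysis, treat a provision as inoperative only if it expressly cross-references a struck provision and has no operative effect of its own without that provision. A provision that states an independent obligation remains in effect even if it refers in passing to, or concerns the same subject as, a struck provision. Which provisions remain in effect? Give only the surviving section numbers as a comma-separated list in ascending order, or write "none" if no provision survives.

1, 2, 3, 4

Article 5 is struck. Nothing else in the will is defined by reference to Article 5. Article 3 makes Article 2 an essential term, but Article 2 is unaffected, so the severability proviso in Article 3 preserves the remaining provisions. The provisions still in force are Article 1, Article 2, Article 3, and Article 4.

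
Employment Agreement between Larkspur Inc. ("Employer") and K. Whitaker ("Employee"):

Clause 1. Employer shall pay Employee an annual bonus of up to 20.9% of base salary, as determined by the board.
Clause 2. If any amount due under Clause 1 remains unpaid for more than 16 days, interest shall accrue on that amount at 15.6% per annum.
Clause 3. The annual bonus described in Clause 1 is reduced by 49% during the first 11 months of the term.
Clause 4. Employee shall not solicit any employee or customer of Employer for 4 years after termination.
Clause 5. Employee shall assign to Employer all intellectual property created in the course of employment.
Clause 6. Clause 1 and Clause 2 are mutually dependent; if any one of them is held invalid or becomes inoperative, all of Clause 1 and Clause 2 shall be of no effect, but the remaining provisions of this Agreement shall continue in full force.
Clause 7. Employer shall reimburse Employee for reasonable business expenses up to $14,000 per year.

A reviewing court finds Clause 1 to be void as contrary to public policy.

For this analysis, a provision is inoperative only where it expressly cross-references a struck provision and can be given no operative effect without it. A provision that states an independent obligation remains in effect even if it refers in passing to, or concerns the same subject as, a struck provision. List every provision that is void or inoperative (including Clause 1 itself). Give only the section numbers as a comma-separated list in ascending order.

Clause 1 is struck. The whole of Clause 2 is the default interest on the annual bonus, defined by reference to Clause 1, so Clause 2 cannot stand once Clause 1 is removed. Clause 3 operates only by reference to Clause 1, so it falls with Clause 1. Clause 6 declares Clause 1 and Clause 2 mutually dependent; since one of them has fallen, all of them are of no effect. The remainder continues in force under Clause 6. The provisions still in force are Clause 4, Clause 5, Clause 6, and Clause 7.

1, 2, 3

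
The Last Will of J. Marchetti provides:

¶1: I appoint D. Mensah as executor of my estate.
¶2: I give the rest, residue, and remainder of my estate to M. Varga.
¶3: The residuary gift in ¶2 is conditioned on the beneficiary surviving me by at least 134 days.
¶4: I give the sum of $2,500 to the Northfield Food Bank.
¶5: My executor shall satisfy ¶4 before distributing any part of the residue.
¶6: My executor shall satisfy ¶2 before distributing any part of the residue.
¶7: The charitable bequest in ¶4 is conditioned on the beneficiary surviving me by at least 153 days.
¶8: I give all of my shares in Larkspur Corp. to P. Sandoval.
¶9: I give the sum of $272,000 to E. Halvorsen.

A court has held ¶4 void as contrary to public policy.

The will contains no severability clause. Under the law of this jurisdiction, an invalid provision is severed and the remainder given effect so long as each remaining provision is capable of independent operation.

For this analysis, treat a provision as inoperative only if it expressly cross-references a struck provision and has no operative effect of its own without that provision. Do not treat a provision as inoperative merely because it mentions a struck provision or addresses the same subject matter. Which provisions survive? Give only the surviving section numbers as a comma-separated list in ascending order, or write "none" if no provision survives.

¶4 is struck. ¶5 operates only by reference to ¶4, so it falls with ¶4. ¶7 operates only by reference to ¶4, so it falls with ¶4. With no severability clause, the stated default rule severs what cannot stand and enforces each remaining provision that can operate on its own. ¶1, ¶2, ¶3, ¶6, ¶8, and ¶9 remain in effect.

1, 2, 3, 6, 8, 9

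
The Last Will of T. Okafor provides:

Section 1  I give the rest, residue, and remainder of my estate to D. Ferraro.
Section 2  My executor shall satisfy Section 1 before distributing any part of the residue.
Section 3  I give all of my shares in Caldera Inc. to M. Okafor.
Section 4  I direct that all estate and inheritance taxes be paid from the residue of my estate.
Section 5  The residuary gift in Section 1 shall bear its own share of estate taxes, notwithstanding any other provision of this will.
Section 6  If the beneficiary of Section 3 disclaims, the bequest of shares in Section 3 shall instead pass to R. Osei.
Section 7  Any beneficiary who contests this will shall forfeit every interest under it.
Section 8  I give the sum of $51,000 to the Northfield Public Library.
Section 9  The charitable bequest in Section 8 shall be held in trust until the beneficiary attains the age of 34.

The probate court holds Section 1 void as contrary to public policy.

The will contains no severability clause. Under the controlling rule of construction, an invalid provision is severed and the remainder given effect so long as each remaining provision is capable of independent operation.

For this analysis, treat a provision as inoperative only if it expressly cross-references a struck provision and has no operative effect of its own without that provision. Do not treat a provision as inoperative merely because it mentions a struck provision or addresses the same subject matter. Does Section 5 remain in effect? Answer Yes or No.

No

Section 1 is struck. Section 2 operates only by reference to Section 1, so it falls with Section 1. Section 5 has no operative effect of its own apart from Section 1 and is therefore inoperative. With no severability clause, the stated default rule severs what cannot stand and enforces each remaining provision that can operate on its own. The provisions still in force are Section 3, Section 4, Section 6, Section 7, Section 8, and Section 9. Section 5 is among the inoperative provisions, so the answer is no.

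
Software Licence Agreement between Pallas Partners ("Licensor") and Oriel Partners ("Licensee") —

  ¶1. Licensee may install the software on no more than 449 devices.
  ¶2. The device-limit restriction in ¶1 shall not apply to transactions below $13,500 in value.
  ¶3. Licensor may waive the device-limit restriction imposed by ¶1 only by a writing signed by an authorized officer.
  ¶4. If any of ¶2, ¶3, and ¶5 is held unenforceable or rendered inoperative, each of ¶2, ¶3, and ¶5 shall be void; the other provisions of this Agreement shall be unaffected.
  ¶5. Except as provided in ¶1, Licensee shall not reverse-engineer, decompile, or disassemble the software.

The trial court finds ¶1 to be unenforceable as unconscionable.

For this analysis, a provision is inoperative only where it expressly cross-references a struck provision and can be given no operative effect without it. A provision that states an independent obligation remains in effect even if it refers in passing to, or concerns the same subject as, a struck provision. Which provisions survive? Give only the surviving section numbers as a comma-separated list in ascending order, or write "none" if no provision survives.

4

¶1 is struck. ¶2 does nothing except set the carve-out from the device-limit restriction by reference to ¶1; with ¶1 gone it has no independent effect and is inoperative. ¶3 has no operative effect of its own apart from ¶1 and is therefore inoperative. ¶4 declares ¶2, ¶3, and ¶5 mutually dependent; since one of them has fallen, all of them are of no effect. That brings down ¶5 as well. The remainder continues in force under ¶4. Only ¶4 remains in effect.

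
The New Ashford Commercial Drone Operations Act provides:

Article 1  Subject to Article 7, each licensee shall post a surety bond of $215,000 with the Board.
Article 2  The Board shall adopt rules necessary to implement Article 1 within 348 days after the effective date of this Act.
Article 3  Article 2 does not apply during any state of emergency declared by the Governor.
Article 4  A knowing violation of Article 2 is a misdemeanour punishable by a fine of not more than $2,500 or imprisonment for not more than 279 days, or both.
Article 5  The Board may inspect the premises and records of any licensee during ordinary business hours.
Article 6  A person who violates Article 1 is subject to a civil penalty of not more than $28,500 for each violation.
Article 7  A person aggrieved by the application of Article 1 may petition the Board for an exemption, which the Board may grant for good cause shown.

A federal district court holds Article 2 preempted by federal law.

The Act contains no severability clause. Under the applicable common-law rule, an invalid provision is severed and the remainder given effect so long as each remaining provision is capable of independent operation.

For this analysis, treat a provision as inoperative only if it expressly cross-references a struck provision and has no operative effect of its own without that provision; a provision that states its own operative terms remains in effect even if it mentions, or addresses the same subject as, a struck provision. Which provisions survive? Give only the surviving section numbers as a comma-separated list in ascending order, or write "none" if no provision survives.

Article 2 is struck. The only function of Article 3 is the emergency suspension of Article 2, so it cannot stand once Article 2 is removed. Article 4 merely fixes the criminal penalty for violating Article 2; with Article 2 gone it has nothing to operate on and falls away. With no severability clause, the stated default rule severs what cannot stand and enforces each remaining provision that can operate on its own. Article 1, Article 5, Article 6, and Article 7 remain in effect.

1, 5, 6, 7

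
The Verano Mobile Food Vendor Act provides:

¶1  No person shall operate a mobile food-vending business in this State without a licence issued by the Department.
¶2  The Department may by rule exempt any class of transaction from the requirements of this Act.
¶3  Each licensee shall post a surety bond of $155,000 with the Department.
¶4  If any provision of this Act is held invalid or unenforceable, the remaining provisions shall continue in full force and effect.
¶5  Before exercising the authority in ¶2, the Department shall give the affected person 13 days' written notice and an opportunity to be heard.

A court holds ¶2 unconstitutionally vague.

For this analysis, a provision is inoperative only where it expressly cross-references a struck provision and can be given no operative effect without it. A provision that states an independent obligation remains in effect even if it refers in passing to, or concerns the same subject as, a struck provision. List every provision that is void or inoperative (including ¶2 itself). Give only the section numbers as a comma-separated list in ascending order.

¶2 is struck. ¶5 operates only by reference to ¶2, so it falls with ¶2. ¶4 is a severability clause and preserves every provision that can still be given independent effect. ¶1, ¶3, and ¶4 remain in effect.

2, 5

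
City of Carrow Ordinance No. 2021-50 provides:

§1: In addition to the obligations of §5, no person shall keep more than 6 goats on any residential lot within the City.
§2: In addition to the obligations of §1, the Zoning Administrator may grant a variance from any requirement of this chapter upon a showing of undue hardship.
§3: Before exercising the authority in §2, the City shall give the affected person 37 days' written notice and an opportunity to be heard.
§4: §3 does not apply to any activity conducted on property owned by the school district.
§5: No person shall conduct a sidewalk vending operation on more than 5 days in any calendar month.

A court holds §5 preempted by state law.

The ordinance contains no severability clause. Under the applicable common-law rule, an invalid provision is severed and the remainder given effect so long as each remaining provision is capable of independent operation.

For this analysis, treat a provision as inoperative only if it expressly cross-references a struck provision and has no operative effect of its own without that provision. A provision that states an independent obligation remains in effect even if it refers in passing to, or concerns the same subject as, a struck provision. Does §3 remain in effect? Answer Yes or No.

Yes

§5 is struck. §1 mentions §5 but its own obligation stands independently of §5, so §1 is not affected. No other provision's operative terms depend on §5. Under the stated default rule, only provisions that cannot operate independently fall away; the rest are enforced. That leaves §1, §2, §3, and §4 in effect. §3 is among the surviving provisions, so the answer is yes.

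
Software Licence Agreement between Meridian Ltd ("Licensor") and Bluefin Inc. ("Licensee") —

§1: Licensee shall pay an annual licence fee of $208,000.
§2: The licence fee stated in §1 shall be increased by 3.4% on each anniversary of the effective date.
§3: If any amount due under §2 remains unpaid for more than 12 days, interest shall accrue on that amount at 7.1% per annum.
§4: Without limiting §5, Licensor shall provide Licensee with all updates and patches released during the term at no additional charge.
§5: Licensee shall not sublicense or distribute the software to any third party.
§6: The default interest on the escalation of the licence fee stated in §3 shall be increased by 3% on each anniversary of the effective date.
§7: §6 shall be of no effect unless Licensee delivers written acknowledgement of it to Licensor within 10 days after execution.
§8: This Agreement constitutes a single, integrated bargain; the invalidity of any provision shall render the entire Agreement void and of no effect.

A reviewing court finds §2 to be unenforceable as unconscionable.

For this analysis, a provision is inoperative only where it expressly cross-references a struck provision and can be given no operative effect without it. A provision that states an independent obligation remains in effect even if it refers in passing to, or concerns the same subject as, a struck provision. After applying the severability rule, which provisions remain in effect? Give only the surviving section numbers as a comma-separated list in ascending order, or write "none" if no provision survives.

none

§2 is struck. §3 has no operative effect of its own apart from §2 and is therefore inoperative. §6 has no operative effect of its own apart from §3 and is therefore inoperative. §7 operates only by reference to §6, so it falls with §6. §8 provides that the Agreement is not severable, so the invalidity of any one provision voids the entire Agreement. No provision of the Agreement survives.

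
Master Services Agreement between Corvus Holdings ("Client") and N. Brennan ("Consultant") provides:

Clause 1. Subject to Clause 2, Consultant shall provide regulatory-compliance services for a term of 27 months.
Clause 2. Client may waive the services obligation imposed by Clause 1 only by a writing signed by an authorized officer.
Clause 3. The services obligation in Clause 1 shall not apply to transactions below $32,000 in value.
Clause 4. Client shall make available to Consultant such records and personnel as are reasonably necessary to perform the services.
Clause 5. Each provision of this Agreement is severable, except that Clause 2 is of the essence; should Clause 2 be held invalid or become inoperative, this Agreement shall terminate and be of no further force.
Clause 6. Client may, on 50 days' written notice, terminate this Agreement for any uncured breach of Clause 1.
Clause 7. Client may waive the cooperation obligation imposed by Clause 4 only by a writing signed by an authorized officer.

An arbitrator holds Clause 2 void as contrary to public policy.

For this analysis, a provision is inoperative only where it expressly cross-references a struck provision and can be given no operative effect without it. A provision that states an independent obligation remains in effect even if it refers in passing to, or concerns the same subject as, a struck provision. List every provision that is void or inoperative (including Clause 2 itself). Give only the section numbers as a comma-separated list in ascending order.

1, 2, 3, 4, 5, 6, 7

Clause 2 is struck. Nothing else in the Agreement is defined by reference to Clause 2. Clause 5 makes Clause 2 an essential term, and Clause 2 is the provision held invalid; under Clause 5, the entire Agreement is therefore void. No provision of the Agreement survives.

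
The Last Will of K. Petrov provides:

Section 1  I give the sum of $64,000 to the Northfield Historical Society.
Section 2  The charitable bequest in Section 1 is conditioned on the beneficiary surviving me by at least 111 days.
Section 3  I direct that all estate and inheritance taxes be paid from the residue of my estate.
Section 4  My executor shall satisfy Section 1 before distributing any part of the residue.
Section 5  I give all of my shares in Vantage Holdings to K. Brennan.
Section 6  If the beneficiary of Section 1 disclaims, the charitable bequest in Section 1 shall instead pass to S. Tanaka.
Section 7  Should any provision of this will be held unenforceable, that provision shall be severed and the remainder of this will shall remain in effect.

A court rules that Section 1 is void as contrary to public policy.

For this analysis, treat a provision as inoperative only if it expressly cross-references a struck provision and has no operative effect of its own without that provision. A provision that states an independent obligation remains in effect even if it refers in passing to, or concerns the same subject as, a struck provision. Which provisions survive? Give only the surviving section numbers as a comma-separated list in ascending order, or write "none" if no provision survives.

3, 5, 7

Section 1 is struck. Section 2 merely fixes the survivorship condition on Section 1; with Section 1 gone it has nothing to operate on and falls away. Section 4 merely fixes the priority direction for Section 1; with Section 1 gone it has nothing to operate on and falls away. Section 6 merely fixes the alternative disposition for Section 1; with Section 1 gone it has nothing to operate on and falls away. Section 7 is a severability clause and preserves every provision that can still be given independent effect. Section 3, Section 5, and Section 7 remain in effect.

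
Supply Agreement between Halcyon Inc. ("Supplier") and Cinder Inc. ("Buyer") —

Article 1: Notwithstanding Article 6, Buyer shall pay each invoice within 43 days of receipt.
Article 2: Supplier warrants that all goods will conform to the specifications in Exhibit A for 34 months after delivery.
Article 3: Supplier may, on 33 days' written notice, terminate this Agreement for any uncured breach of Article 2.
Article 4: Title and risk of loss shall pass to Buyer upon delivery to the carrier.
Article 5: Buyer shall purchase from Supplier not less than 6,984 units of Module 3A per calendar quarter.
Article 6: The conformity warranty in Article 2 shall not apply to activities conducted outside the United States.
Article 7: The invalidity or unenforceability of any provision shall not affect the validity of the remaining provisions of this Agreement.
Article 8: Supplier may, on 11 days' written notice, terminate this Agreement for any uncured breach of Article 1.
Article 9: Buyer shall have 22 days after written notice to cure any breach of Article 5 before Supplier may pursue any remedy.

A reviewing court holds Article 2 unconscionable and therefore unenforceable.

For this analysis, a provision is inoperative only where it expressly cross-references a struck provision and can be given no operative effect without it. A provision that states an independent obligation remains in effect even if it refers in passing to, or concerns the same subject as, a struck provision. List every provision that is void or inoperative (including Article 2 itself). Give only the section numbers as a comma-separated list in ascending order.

2, 3, 6

Article 2 is struck. Article 3 merely fixes the termination right for breach of Article 2; with Article 2 gone it has nothing to operate on and falls away. Article 6 has no operative effect of its own apart from Article 2 and is therefore inoperative. Although Article 1 refers to Article 6, its operative terms do not depend on Article 6, so it remains in effect. Under the severability clause in Article 7, the remaining provisions continue in force. Article 1, Article 4, Article 5, Article 7, Article 8, and Article 9 remain in effect.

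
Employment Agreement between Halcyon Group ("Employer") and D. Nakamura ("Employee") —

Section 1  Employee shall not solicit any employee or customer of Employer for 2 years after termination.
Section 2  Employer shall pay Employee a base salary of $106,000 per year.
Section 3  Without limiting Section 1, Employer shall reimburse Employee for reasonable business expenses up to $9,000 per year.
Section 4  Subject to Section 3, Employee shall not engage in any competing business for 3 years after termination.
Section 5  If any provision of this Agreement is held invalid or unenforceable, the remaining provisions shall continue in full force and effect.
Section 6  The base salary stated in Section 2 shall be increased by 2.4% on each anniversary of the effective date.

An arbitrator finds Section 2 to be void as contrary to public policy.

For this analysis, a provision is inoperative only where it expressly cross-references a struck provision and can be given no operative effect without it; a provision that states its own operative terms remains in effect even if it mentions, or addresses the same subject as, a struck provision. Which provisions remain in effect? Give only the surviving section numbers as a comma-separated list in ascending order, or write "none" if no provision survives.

Section 2 is struck. Section 6 does nothing except set the escalation of the base salary by reference to Section 2; with Section 2 gone it has no independent effect and is inoperative. Under the severability clause in Section 5, the remaining provisions continue in force. The provisions still in force are Section 1, Section 3, Section 4, and Section 5.

1, 3, 4, 5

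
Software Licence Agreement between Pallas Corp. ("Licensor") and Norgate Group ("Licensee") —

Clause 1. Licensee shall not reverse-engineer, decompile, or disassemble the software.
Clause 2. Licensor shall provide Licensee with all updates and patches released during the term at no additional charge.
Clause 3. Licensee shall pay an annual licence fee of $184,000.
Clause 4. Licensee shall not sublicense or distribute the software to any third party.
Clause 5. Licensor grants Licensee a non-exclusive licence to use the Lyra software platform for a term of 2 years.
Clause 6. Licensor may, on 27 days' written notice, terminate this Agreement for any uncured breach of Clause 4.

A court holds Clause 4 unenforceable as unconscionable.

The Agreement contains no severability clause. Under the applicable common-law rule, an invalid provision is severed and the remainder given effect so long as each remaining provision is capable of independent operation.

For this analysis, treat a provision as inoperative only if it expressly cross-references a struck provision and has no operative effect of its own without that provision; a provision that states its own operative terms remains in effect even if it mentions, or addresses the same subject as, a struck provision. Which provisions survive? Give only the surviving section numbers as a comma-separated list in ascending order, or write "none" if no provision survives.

1, 2, 3, 5

Clause 4 is struck. The only function of Clause 6 is the termination right for breach of Clause 4, so it cannot stand once Clause 4 is removed. With no severability clause, the stated default rule severs what cannot stand and enforces each remaining provision that can operate on its own. Clause 1, Clause 2, Clause 3, and Clause 5 remain in effect.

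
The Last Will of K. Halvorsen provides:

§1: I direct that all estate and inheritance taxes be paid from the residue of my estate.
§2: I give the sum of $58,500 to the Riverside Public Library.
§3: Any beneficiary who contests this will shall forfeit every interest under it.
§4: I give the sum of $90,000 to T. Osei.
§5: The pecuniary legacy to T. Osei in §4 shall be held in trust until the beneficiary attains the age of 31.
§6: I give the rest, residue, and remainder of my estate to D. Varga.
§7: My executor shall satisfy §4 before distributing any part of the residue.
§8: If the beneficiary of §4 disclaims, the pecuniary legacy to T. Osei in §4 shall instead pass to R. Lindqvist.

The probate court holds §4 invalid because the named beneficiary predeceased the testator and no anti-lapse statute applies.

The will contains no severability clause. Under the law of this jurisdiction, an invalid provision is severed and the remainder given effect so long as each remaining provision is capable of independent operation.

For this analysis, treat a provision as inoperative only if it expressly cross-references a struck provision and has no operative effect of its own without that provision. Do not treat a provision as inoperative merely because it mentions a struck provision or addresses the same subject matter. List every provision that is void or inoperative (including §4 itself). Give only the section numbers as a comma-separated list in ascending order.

§4 is struck. The only function of §5 is the trust for §4, so it cannot stand once §4 is removed. §7 merely fixes the priority direction for §4; with §4 gone it has nothing to operate on and falls away. §8 operates only by reference to §4, so it falls with §4. Under the stated default rule, only provisions that cannot operate independently fall away; the rest are enforced. The provisions still in force are §1, §2, §3, and §6.

4, 5, 7, 8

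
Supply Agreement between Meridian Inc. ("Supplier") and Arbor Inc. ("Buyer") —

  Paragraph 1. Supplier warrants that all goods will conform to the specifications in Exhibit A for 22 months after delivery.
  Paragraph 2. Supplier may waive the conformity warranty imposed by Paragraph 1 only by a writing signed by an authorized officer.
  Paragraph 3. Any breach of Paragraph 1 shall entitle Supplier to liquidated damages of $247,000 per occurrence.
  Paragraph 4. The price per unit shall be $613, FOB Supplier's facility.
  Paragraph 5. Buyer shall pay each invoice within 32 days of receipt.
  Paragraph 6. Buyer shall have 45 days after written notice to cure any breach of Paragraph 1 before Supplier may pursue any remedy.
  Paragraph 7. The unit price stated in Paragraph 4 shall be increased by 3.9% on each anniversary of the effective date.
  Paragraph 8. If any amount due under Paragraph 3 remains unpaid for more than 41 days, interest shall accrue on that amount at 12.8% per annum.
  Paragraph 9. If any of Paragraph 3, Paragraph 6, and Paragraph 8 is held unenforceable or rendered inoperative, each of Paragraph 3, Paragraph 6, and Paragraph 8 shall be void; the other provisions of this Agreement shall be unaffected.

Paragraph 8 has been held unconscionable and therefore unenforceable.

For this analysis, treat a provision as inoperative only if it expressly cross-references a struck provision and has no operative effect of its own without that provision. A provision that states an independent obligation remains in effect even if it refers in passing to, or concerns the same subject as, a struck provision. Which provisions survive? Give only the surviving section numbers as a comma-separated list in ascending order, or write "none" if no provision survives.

Paragraph 8 is struck. No other provision's operative terms depend on Paragraph 8. Paragraph 9 declares Paragraph 3, Paragraph 6, and Paragraph 8 mutually dependent; since one of them has fallen, all of them are of no effect. That brings down Paragraph 3 and Paragraph 6 as well. The remainder continues in force under Paragraph 9. Paragraph 1, Paragraph 2, Paragraph 4, Paragraph 5, Paragraph 7, and Paragraph 9 remain in effect.

1, 2, 4, 5, 7, 9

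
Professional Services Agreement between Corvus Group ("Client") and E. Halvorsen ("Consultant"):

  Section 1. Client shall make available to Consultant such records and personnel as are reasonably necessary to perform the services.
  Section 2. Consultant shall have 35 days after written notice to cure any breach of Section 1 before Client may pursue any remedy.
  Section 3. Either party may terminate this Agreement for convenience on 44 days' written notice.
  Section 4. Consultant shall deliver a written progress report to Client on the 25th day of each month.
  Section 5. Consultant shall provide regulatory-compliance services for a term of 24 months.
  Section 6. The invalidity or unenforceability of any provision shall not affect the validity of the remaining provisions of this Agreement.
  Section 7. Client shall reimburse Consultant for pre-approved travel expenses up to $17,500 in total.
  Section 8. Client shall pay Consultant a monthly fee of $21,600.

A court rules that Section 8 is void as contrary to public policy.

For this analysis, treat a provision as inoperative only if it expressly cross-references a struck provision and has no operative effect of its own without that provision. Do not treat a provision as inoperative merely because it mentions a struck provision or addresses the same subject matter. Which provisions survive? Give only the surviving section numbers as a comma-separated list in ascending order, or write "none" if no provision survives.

Section 8 is struck. Nothing else in the Agreement is defined by reference to Section 8. Under the severability clause in Section 6, the remaining provisions continue in force. Section 1, Section 2, Section 3, Section 4, Section 5, Section 6, and Section 7 remain in effect.

1, 2, 3, 4, 5, 6, 7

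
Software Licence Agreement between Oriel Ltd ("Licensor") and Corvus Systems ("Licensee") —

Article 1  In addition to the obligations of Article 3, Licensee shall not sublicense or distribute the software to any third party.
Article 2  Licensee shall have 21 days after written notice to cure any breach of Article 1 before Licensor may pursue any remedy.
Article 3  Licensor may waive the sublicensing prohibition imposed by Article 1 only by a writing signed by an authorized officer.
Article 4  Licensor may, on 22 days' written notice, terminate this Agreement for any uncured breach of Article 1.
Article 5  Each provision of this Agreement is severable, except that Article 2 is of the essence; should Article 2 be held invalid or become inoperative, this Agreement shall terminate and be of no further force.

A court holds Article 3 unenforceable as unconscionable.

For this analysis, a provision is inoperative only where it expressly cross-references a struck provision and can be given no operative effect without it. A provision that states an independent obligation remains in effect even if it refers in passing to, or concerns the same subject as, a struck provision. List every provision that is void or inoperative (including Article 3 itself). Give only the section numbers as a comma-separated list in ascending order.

3

Article 3 is struck. Article 1 mentions Article 3 but its own obligation stands independently of Article 3, so Article 1 is not affected. Nothing else in the Agreement is defined by reference to Article 3. Article 5 makes Article 2 an essential term, but Article 2 is unaffected, so the severability proviso in Article 5 preserves the remaining provisions. That leaves Article 1, Article 2, Article 4, and Article 5 in effect.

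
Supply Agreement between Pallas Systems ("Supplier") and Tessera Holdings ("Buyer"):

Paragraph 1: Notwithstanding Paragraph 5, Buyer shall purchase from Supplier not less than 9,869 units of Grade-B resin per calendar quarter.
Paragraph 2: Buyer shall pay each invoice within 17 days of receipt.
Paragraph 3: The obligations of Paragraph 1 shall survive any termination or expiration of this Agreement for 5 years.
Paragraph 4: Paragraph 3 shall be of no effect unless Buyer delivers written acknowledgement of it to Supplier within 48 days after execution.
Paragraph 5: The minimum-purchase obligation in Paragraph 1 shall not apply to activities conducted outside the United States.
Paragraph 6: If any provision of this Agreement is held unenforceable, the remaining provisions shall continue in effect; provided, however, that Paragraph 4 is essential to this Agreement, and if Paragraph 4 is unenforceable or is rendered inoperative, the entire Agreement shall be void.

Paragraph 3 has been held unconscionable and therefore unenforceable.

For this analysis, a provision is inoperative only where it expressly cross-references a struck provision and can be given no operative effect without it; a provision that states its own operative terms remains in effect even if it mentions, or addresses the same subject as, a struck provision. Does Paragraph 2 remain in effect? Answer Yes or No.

Paragraph 3 is struck. Paragraph 4 operates only by reference to Paragraph 3, so it falls with Paragraph 3. Paragraph 6 makes Paragraph 4 an essential term, and Paragraph 4 has been rendered inoperative by the cascade; under Paragraph 6, the entire Agreement is therefore void. No provision of the Agreement survives. Paragraph 2 is among the inoperative provisions, so the answer is no.

No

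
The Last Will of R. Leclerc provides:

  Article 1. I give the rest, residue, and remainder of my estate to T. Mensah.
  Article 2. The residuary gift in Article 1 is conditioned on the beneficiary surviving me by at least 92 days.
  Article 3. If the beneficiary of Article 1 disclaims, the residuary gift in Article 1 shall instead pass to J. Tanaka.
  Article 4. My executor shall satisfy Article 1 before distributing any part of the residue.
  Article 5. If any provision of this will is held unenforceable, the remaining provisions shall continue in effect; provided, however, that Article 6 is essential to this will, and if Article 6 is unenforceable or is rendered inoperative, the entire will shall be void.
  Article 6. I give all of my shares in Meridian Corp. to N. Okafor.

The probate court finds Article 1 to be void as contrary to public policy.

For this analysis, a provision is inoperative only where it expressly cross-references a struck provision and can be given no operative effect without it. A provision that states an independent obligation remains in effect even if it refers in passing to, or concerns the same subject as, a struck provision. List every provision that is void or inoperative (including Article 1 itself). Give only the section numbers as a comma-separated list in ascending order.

Article 1 is struck. Article 2 has no operative effect of its own apart from Article 1 and is therefore inoperative. The only function of Article 3 is the alternative disposition for Article 1, so it cannot stand once Article 1 is removed. Article 4 has no operative effect of its own apart from Article 1 and is therefore inoperative. Article 5 makes Article 6 an essential term, but Article 6 is unaffected, so the severability proviso in Article 5 preserves the remaining provisions. The provisions still in force are Article 5 and Article 6.

1, 2, 3, 4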